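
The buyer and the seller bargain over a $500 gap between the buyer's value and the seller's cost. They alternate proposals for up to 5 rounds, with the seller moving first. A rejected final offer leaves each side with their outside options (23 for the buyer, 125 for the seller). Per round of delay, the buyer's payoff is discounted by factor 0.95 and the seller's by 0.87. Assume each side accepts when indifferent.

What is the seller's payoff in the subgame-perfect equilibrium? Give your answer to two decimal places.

Round 5 (the seller proposes): the buyer gets 23 if talks fail, so the seller offers 23 and keeps 477.
Round 4 (the buyer proposes): the seller can get 477 next round, worth 0.87 × 477 = 414.99 now. The buyer offers 414.99 and keeps 500 − 414.99 = 85.01.
Round 3 (the seller proposes): the buyer can get 85.01 next round, worth 0.95 × 85.01 = 80.7595 now, so the seller offers 80.7595, keeping 419.2405.
Round 2 (the buyer proposes): the seller can get 419.2405 next round, worth 0.87 × 419.2405 = 364.739235 now, so the buyer offers 364.739235, keeping 135.260765.
Round 1 (the seller proposes): the buyer can get 135.260765 next round, worth 0.95 × 135.260765 = 128.49772675 now, so the seller offers 128.49772675, keeping 371.50227325.

371.50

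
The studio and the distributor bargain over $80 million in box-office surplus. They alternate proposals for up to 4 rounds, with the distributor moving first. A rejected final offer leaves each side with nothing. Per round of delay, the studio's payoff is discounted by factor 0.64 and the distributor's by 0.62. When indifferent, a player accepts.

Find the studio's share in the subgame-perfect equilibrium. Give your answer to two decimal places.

Round 4 (the studio proposes): rejection yields 0 for the distributor; the studio offers 0 and keeps 80.
Round 3 (the distributor proposes): the studio can get 80 next round, worth 0.64 × 80 = 51.2 now, so the distributor offers 51.2, keeping 28.8.
Round 2 (the studio proposes): the distributor can get 28.8 next round, worth 0.62 × 28.8 = 17.856 now. The studio offers 17.856 and keeps 80 − 17.856 = 62.144.
Round 1 (the distributor proposes): the studio can get 62.144 next round, worth 0.64 × 62.144 = 39.77216 now. The distributor offers 39.77216 and keeps 80 − 39.77216 = 40.22784.

39.77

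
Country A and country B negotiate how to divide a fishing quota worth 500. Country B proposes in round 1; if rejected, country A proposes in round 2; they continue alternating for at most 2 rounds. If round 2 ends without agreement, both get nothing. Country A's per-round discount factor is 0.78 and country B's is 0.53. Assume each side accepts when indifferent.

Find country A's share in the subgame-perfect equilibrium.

Round 2 (country A proposes): rejection yields 0 for country B; country A offers 0 and keeps 500.
Round 1 (country B proposes): country A can get 500 next round, worth 0.78 × 500 = 390 now. Country B offers 390 and keeps 500 − 390 = 110.

390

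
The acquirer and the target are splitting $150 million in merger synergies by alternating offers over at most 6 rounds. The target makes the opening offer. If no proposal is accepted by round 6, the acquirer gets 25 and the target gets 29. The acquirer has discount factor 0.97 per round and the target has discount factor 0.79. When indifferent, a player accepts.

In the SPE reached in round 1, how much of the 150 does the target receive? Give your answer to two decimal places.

27.11

Round 6 (the acquirer proposes): the target gets 29 if talks fail, so the acquirer offers 29 and keeps 121.
Round 5 (the target proposes): the acquirer can get 121 next round, worth 0.97 × 121 = 117.37 now; the target offers that and keeps 32.63.
Round 4 (the acquirer proposes): the target can get 32.63 next round, worth 0.79 × 32.63 = 25.7777 now, so the acquirer offers 25.7777, keeping 124.2223.
Round 3 (the target proposes): the acquirer can get 124.2223 next round, worth 0.97 × 124.2223 = 120.495631 now; the target offers that and keeps 29.504369.
Round 2 (the acquirer proposes): the target can get 29.504369 next round, worth 0.79 × 29.504369 = 23.30845151 now; the acquirer offers that and keeps 126.69154849.
Round 1 (the target proposes): the acquirer can get 126.69154849 next round, worth 0.97 × 126.69154849 = 122.8908020353 now, so the target offers 122.8908020353, keeping 27.1091979647.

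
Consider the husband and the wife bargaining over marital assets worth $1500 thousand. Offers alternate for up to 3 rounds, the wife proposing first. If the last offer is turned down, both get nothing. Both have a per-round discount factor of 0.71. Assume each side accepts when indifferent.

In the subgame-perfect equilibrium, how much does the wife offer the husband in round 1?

308.85

Round 3 (the wife proposes): the husband will accept anything ≥ 0, so the wife offers 0 and keeps 1500.
Round 2 (the husband proposes): the wife can get 1500 next round, worth 0.71 × 1500 = 1065 now. The husband offers 1065 and keeps 1500 − 1065 = 435.
Round 1 (the wife proposes): the husband can get 435 next round, worth 0.71 × 435 = 308.85 now. The wife offers 308.85 and keeps 1500 − 308.85 = 1191.15.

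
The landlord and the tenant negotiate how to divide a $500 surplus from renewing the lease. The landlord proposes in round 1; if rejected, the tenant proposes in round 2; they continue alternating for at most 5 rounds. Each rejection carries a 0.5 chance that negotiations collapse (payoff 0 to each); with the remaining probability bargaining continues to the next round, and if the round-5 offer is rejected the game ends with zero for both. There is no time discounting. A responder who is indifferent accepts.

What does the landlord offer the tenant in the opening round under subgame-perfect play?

156.25

By backward induction:
Round 5 (the landlord proposes): rejection yields 0 for the tenant; the landlord offers 0 and keeps 500.
Round 4 (the tenant proposes): rejecting gives the landlord an expected 0.5 × 500 = 250; the tenant offers that and keeps 250.
Round 3 (the landlord proposes): rejecting gives the tenant an expected 0.5 × 250 = 125. The landlord offers 125 and keeps 500 − 125 = 375.
Round 2 (the tenant proposes): rejecting gives the landlord an expected 0.5 × 375 = 187.5, so the tenant offers 187.5, keeping 312.5.
Round 1 (the landlord proposes): rejecting gives the tenant an expected 0.5 × 312.5 = 156.25; the landlord offers that and keeps 343.75.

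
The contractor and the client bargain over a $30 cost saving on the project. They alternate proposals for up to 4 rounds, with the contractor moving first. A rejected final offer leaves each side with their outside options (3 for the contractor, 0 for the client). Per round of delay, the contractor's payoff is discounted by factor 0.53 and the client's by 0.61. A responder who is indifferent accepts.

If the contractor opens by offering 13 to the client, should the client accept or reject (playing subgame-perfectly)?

Work out the client's continuation value if the offer is rejected.
Round 4 (the client proposes): the contractor gets 3 if talks fail, so the client offers 3 and keeps 27.
Round 3 (the contractor proposes): the client can get 27 next round, worth 0.61 × 27 = 16.47 now. The contractor offers 16.47 and keeps 30 − 16.47 = 13.53.
Round 2 (the client proposes): the contractor can get 13.53 next round, worth 0.53 × 13.53 = 7.1709 now; the client offers that and keeps 22.8291.
So by rejecting in round 1, the client gets 22.8291 next round, worth 0.61 × 22.8291 = 13.925751 now.
Offer 13 < 13.925751, so the client rejects.

Reject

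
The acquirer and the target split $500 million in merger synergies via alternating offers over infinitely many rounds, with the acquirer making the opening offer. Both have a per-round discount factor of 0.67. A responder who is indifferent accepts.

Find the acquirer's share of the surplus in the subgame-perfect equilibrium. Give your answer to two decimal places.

Let x be the acquirer's share when the acquirer proposes and y be the target's share when the target proposes.
The target accepts iff offered ≥ 0.67·y, so x = 500 − 0.67y. Symmetrically y = 500 − 0.67x.
Substituting: x = 500 − 0.67(500 − 0.67x), giving x(1 − 0.67·0.67) = 500(1 − 0.67).
So x = 500 × 0.33 / 0.5511 ≈ 299.4012, and the target receives 500 − x ≈ 200.5988.

299.40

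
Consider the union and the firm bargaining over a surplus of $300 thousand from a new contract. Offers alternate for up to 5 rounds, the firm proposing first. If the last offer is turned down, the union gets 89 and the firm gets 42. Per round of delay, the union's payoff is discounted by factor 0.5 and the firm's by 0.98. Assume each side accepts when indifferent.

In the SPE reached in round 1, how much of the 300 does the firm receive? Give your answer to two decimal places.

274.16

Work backward from the last round.
Round 5 (the firm proposes): the union gets 89 if talks fail, so the firm offers 89 and keeps 211.
Round 4 (the union proposes): the firm can get 211 next round, worth 0.98 × 211 = 206.78 now; the union offers that and keeps 93.22.
Round 3 (the firm proposes): the union can get 93.22 next round, worth 0.5 × 93.22 = 46.61 now; the firm offers that and keeps 253.39.
Round 2 (the union proposes): the firm can get 253.39 next round, worth 0.98 × 253.39 = 248.3222 now; the union offers that and keeps 51.6778.
Round 1 (the firm proposes): the union can get 51.6778 next round, worth 0.5 × 51.6778 = 25.8389 now, so the firm offers 25.8389, keeping 274.1611.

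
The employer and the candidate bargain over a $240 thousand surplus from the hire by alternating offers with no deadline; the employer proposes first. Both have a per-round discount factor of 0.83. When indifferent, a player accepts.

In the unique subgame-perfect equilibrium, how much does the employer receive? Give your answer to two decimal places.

Let x be the employer's share when the employer proposes and y be the candidate's share when the candidate proposes.
The candidate accepts iff offered ≥ 0.83·y, so x = 240 − 0.83y. Symmetrically y = 240 − 0.83x.
Substituting: x = 240 − 0.83(240 − 0.83x), giving x(1 − 0.83·0.83) = 240(1 − 0.83).
So x = 240 × 0.17 / 0.3111 ≈ 131.1475, and the candidate receives 240 − x ≈ 108.8525.

131.15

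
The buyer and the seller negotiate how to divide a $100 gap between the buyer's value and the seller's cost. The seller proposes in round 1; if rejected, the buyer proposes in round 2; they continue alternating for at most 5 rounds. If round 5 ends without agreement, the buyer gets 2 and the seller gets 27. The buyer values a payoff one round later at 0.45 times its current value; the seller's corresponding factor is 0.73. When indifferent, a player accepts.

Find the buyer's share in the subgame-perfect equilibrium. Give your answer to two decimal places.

16.36

Round 5 (the seller proposes): the buyer gets 2 if talks fail, so the seller offers 2 and keeps 98.
Round 4 (the buyer proposes): the seller can get 98 next round, worth 0.73 × 98 = 71.54 now, so the buyer offers 71.54, keeping 28.46.
Round 3 (the seller proposes): the buyer can get 28.46 next round, worth 0.45 × 28.46 = 12.807 now, so the seller offers 12.807, keeping 87.193.
Round 2 (the buyer proposes): the seller can get 87.193 next round, worth 0.73 × 87.193 = 63.65089 now. The buyer offers 63.65089 and keeps 100 − 63.65089 = 36.34911.
Round 1 (the seller proposes): the buyer can get 36.34911 next round, worth 0.45 × 36.34911 = 16.3570995 now. The seller offers 16.3570995 and keeps 100 − 16.3570995 = 83.6429005.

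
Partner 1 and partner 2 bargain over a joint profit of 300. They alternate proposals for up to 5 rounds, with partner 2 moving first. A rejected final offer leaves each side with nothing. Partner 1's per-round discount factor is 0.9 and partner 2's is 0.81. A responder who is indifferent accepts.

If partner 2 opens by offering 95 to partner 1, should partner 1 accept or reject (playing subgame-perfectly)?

Accept

Round 5 (partner 2 proposes): rejection yields 0 for partner 1; partner 2 offers 0 and keeps 300.
Round 4 (partner 1 proposes): partner 2 can get 300 next round, worth 0.81 × 300 = 243 now; partner 1 offers that and keeps 57.
Round 3 (partner 2 proposes): partner 1 can get 57 next round, worth 0.9 × 57 = 51.3 now. Partner 2 offers 51.3 and keeps 300 − 51.3 = 248.7.
Round 2 (partner 1 proposes): partner 2 can get 248.7 next round, worth 0.81 × 248.7 = 201.447 now. Partner 1 offers 201.447 and keeps 300 − 201.447 = 98.553.
So by rejecting in round 1, partner 1 gets 98.553 next round, worth 0.9 × 98.553 = 88.6977 now.
Offer 95 ≥ 88.6977, so partner 1 accepts.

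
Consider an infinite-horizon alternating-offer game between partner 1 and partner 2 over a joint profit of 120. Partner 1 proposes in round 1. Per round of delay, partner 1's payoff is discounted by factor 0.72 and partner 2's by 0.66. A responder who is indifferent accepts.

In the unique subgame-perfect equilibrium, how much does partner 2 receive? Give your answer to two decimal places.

42.26

When partner 1 proposes, partner 2 accepts any offer worth at least 0.66 times what partner 2 would get by proposing next round; and vice versa.
This gives x = 120 − 0.66y and y = 120 − 0.72x, where x and y are each side's share when it proposes.
Hence (1 − 0.66·0.72)x = 120(1 − 0.66), i.e. 0.5248·x = 40.8.
x ≈ 77.7439; partner 2's share is 120 − x ≈ 42.2561.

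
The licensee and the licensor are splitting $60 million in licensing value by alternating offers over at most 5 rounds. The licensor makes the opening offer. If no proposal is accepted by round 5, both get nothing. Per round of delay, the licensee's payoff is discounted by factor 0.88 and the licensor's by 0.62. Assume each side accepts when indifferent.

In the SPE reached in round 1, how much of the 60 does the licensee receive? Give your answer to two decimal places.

31.01

Round 5 (the licensor proposes): rejection yields 0 for the licensee; the licensor offers 0 and keeps 60.
Round 4 (the licensee proposes): the licensor can get 60 next round, worth 0.62 × 60 = 37.2 now. The licensee offers 37.2 and keeps 60 − 37.2 = 22.8.
Round 3 (the licensor proposes): the licensee can get 22.8 next round, worth 0.88 × 22.8 = 20.064 now, so the licensor offers 20.064, keeping 39.936.
Round 2 (the licensee proposes): the licensor can get 39.936 next round, worth 0.62 × 39.936 = 24.76032 now. The licensee offers 24.76032 and keeps 60 − 24.76032 = 35.23968.
Round 1 (the licensor proposes): the licensee can get 35.23968 next round, worth 0.88 × 35.23968 = 31.0109184 now; the licensor offers that and keeps 28.9890816.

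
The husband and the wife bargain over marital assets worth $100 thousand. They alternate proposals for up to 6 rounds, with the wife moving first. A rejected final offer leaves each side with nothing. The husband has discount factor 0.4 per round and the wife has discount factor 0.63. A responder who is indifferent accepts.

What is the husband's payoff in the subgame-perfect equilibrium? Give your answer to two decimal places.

21.07

By backward induction:
Round 6 (the husband proposes): rejection yields 0 for the wife; the husband offers 0 and keeps 100.
Round 5 (the wife proposes): the husband can get 100 next round, worth 0.4 × 100 = 40 now. The wife offers 40 and keeps 100 − 40 = 60.
Round 4 (the husband proposes): the wife can get 60 next round, worth 0.63 × 60 = 37.8 now. The husband offers 37.8 and keeps 100 − 37.8 = 62.2.
Round 3 (the wife proposes): the husband can get 62.2 next round, worth 0.4 × 62.2 = 24.88 now. The wife offers 24.88 and keeps 100 − 24.88 = 75.12.
Round 2 (the husband proposes): the wife can get 75.12 next round, worth 0.63 × 75.12 = 47.3256 now; the husband offers that and keeps 52.6744.
Round 1 (the wife proposes): the husband can get 52.6744 next round, worth 0.4 × 52.6744 = 21.06976 now. The wife offers 21.06976 and keeps 100 − 21.06976 = 78.93024.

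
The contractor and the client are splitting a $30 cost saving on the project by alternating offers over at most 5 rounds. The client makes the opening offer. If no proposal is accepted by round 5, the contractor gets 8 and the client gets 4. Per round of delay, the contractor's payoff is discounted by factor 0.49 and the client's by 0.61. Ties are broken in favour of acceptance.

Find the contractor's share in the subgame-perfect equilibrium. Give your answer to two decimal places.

8.16

Round 5 (the client proposes): the contractor gets 8 if talks fail, so the client offers 8 and keeps 22.
Round 4 (the contractor proposes): the client can get 22 next round, worth 0.61 × 22 = 13.42 now; the contractor offers that and keeps 16.58.
Round 3 (the client proposes): the contractor can get 16.58 next round, worth 0.49 × 16.58 = 8.1242 now. The client offers 8.1242 and keeps 30 − 8.1242 = 21.8758.
Round 2 (the contractor proposes): the client can get 21.8758 next round, worth 0.61 × 21.8758 = 13.344238 now; the contractor offers that and keeps 16.655762.
Round 1 (the client proposes): the contractor can get 16.655762 next round, worth 0.49 × 16.655762 = 8.16132338 now; the client offers that and keeps 21.83867662.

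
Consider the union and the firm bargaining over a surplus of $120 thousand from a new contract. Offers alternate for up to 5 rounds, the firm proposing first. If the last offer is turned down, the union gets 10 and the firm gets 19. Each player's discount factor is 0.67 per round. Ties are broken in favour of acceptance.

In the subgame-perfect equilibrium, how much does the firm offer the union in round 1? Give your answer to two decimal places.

Round 5 (the firm proposes): the union gets 10 if talks fail, so the firm offers 10 and keeps 110.
Round 4 (the union proposes): the firm can get 110 next round, worth 0.67 × 110 = 73.7 now; the union offers that and keeps 46.3.
Round 3 (the firm proposes): the union can get 46.3 next round, worth 0.67 × 46.3 = 31.021 now; the firm offers that and keeps 88.979.
Round 2 (the union proposes): the firm can get 88.979 next round, worth 0.67 × 88.979 = 59.61593 now; the union offers that and keeps 60.38407.
Round 1 (the firm proposes): the union can get 60.38407 next round, worth 0.67 × 60.38407 = 40.4573269 now. The firm offers 40.4573269 and keeps 120 − 40.4573269 = 79.5426731.

40.46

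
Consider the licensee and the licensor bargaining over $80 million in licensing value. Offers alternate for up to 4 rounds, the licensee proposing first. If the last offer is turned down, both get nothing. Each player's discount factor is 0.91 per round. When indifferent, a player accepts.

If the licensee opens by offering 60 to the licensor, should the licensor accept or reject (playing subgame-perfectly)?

Reject

Work out the licensor's continuation value if the offer is rejected.
Round 4 (the licensor proposes): rejection yields 0 for the licensee; the licensor offers 0 and keeps 80.
Round 3 (the licensee proposes): the licensor can get 80 next round, worth 0.91 × 80 = 72.8 now, so the licensee offers 72.8, keeping 7.2.
Round 2 (the licensor proposes): the licensee can get 7.2 next round, worth 0.91 × 7.2 = 6.552 now. The licensor offers 6.552 and keeps 80 − 6.552 = 73.448.
So by rejecting in round 1, the licensor gets 73.448 next round, worth 0.91 × 73.448 = 66.83768 now.
Offer 60 < 66.83768, so the licensor rejects.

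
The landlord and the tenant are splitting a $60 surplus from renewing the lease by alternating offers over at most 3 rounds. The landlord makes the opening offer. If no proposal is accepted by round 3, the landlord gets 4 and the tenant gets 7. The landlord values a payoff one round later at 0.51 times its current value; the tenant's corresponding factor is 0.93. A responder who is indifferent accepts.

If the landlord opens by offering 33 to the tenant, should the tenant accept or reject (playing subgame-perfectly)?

Accept

Round 3 (the landlord proposes): the tenant gets 7 if talks fail, so the landlord offers 7 and keeps 53.
Round 2 (the tenant proposes): the landlord can get 53 next round, worth 0.51 × 53 = 27.03 now; the tenant offers that and keeps 32.97.
So by rejecting in round 1, the tenant gets 32.97 next round, worth 0.93 × 32.97 = 30.6621 now.
Offer 33 ≥ 30.6621, so the tenant accepts.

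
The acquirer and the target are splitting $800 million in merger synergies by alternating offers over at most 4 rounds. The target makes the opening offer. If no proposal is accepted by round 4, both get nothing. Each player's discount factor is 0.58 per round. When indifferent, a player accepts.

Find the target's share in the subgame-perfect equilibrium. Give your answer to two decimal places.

449.03

Round 4 (the acquirer proposes): the target will accept anything ≥ 0, so the acquirer offers 0 and keeps 800.
Round 3 (the target proposes): the acquirer can get 800 next round, worth 0.58 × 800 = 464 now; the target offers that and keeps 336.
Round 2 (the acquirer proposes): the target can get 336 next round, worth 0.58 × 336 = 194.88 now, so the acquirer offers 194.88, keeping 605.12.
Round 1 (the target proposes): the acquirer can get 605.12 next round, worth 0.58 × 605.12 = 350.9696 now. The target offers 350.9696 and keeps 800 − 350.9696 = 449.0304.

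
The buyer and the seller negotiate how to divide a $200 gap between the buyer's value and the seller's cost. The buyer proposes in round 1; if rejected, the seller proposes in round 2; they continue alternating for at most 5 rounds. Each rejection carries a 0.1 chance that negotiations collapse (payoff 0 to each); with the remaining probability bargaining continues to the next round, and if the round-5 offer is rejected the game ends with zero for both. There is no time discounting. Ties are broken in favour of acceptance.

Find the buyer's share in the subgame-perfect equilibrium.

167.42

Round 5 (the buyer proposes): the seller will accept anything ≥ 0, so the buyer offers 0 and keeps 200.
Round 4 (the seller proposes): rejecting gives the buyer an expected 0.9 × 200 = 180; the seller offers that and keeps 20.
Round 3 (the buyer proposes): rejecting gives the seller an expected 0.9 × 20 = 18. The buyer offers 18 and keeps 200 − 18 = 182.
Round 2 (the seller proposes): rejecting gives the buyer an expected 0.9 × 182 = 163.8, so the seller offers 163.8, keeping 36.2.
Round 1 (the buyer proposes): rejecting gives the seller an expected 0.9 × 36.2 = 32.58; the buyer offers that and keeps 167.42.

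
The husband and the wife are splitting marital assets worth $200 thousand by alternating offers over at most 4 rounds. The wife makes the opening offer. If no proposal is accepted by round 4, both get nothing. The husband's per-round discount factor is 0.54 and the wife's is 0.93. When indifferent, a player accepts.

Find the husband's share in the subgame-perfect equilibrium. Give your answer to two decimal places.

61.80

Solve by backward induction from round 4.
Round 4 (the husband proposes): rejection yields 0 for the wife; the husband offers 0 and keeps 200.
Round 3 (the wife proposes): the husband can get 200 next round, worth 0.54 × 200 = 108 now, so the wife offers 108, keeping 92.
Round 2 (the husband proposes): the wife can get 92 next round, worth 0.93 × 92 = 85.56 now. The husband offers 85.56 and keeps 200 − 85.56 = 114.44.
Round 1 (the wife proposes): the husband can get 114.44 next round, worth 0.54 × 114.44 = 61.7976 now, so the wife offers 61.7976, keeping 138.2024.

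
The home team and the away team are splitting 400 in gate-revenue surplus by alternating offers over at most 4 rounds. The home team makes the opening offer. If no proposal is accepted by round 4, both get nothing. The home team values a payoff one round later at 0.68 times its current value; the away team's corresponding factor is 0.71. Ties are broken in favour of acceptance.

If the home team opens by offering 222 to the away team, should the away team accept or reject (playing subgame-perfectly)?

Work out the away team's continuation value if the offer is rejected.
Round 4 (the away team proposes): the home team will accept anything ≥ 0, so the away team offers 0 and keeps 400.
Round 3 (the home team proposes): the away team can get 400 next round, worth 0.71 × 400 = 284 now. The home team offers 284 and keeps 400 − 284 = 116.
Round 2 (the away team proposes): the home team can get 116 next round, worth 0.68 × 116 = 78.88 now. The away team offers 78.88 and keeps 400 − 78.88 = 321.12.
So by rejecting in round 1, the away team gets 321.12 next round, worth 0.71 × 321.12 = 227.9952 now.
Offer 222 < 227.9952, so the away team rejects.

Reject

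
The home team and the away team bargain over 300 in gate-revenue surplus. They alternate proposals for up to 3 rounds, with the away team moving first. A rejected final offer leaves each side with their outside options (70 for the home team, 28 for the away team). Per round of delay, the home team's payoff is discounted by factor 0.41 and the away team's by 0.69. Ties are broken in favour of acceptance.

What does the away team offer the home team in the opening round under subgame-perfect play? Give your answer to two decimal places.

Round 3 (the away team proposes): the home team gets 70 if talks fail, so the away team offers 70 and keeps 230.
Round 2 (the home team proposes): the away team can get 230 next round, worth 0.69 × 230 = 158.7 now, so the home team offers 158.7, keeping 141.3.
Round 1 (the away team proposes): the home team can get 141.3 next round, worth 0.41 × 141.3 = 57.933 now. The away team offers 57.933 and keeps 300 − 57.933 = 242.067.

57.93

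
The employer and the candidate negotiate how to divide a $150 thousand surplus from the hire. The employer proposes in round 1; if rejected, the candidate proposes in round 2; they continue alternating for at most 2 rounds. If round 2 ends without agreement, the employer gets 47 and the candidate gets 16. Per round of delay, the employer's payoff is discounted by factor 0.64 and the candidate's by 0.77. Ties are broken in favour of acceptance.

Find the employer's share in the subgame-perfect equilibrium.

70.69

By backward induction:
Round 2 (the candidate proposes): the employer gets 47 if talks fail, so the candidate offers 47 and keeps 103.
Round 1 (the employer proposes): the candidate can get 103 next round, worth 0.77 × 103 = 79.31 now, so the employer offers 79.31, keeping 70.69.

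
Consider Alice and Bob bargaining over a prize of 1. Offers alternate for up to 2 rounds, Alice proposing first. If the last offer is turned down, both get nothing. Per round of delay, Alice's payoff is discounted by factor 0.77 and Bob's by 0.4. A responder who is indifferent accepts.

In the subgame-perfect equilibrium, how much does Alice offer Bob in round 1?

Round 2 (Bob proposes): rejection yields 0 for Alice; Bob offers 0 and keeps 1.
Round 1 (Alice proposes): Bob can get 1 next round, worth 0.4 × 1 = 0.4 now. Alice offers 0.4 and keeps 1 − 0.4 = 0.6.

0.4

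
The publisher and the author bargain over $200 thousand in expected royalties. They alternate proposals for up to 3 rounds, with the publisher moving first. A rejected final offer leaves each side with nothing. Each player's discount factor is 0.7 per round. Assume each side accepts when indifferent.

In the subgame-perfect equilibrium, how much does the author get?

42

Round 3 (the publisher proposes): rejection yields 0 for the author; the publisher offers 0 and keeps 200.
Round 2 (the author proposes): the publisher can get 200 next round, worth 0.7 × 200 = 140 now, so the author offers 140, keeping 60.
Round 1 (the publisher proposes): the author can get 60 next round, worth 0.7 × 60 = 42 now, so the publisher offers 42, keeping 158.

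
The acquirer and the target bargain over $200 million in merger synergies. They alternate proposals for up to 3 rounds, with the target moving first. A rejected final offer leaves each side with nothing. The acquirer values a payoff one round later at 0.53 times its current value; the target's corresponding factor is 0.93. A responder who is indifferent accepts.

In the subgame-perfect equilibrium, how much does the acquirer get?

7.42

Work backward from the last round.
Round 3 (the target proposes): rejection yields 0 for the acquirer; the target offers 0 and keeps 200.
Round 2 (the acquirer proposes): the target can get 200 next round, worth 0.93 × 200 = 186 now. The acquirer offers 186 and keeps 200 − 186 = 14.
Round 1 (the target proposes): the acquirer can get 14 next round, worth 0.53 × 14 = 7.42 now, so the target offers 7.42, keeping 192.58.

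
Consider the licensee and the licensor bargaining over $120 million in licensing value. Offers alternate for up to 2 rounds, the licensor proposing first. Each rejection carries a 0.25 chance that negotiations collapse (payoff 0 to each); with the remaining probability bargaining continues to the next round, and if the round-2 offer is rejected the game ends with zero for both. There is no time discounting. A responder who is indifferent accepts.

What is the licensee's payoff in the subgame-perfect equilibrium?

Round 2 (the licensee proposes): rejection yields 0 for the licensor; the licensee offers 0 and keeps 120.
Round 1 (the licensor proposes): rejecting gives the licensee an expected 0.75 × 120 = 90. The licensor offers 90 and keeps 120 − 90 = 30.

90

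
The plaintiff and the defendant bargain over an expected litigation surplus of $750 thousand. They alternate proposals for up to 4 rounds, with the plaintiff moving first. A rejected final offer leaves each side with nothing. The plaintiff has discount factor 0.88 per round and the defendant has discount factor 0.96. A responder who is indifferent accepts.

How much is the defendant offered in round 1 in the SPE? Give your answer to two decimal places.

Round 4 (the defendant proposes): the plaintiff will accept anything ≥ 0, so the defendant offers 0 and keeps 750.
Round 3 (the plaintiff proposes): the defendant can get 750 next round, worth 0.96 × 750 = 720 now; the plaintiff offers that and keeps 30.
Round 2 (the defendant proposes): the plaintiff can get 30 next round, worth 0.88 × 30 = 26.4 now, so the defendant offers 26.4, keeping 723.6.
Round 1 (the plaintiff proposes): the defendant can get 723.6 next round, worth 0.96 × 723.6 = 694.656 now; the plaintiff offers that and keeps 55.344.

694.66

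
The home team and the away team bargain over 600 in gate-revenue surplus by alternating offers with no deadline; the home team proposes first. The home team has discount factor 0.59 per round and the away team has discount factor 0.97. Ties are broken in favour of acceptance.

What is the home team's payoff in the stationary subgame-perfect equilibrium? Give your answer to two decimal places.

Let x be the home team's share when the home team proposes and y be the away team's share when the away team proposes.
The away team accepts iff offered ≥ 0.97·y, so x = 600 − 0.97y. Symmetrically y = 600 − 0.59x.
Substituting: x = 600 − 0.97(600 − 0.59x), giving x(1 − 0.59·0.97) = 600(1 − 0.97).
So x = 600 × 0.03 / 0.4277 ≈ 42.0856, and the away team receives 600 − x ≈ 557.9144.

42.09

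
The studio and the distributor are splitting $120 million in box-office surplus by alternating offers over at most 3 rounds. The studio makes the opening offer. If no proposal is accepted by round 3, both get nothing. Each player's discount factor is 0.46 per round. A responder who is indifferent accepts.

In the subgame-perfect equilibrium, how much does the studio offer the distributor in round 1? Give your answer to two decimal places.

29.81

By backward induction:
Round 3 (the studio proposes): the distributor will accept anything ≥ 0, so the studio offers 0 and keeps 120.
Round 2 (the distributor proposes): the studio can get 120 next round, worth 0.46 × 120 = 55.2 now; the distributor offers that and keeps 64.8.
Round 1 (the studio proposes): the distributor can get 64.8 next round, worth 0.46 × 64.8 = 29.808 now. The studio offers 29.808 and keeps 120 − 29.808 = 90.192.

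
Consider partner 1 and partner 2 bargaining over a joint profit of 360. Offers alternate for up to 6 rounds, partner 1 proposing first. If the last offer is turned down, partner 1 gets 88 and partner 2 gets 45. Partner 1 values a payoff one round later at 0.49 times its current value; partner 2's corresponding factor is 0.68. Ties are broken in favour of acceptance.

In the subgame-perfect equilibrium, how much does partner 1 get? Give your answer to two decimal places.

173.02

Round 6 (partner 2 proposes): partner 1 gets 88 if talks fail, so partner 2 offers 88 and keeps 272.
Round 5 (partner 1 proposes): partner 2 can get 272 next round, worth 0.68 × 272 = 184.96 now, so partner 1 offers 184.96, keeping 175.04.
Round 4 (partner 2 proposes): partner 1 can get 175.04 next round, worth 0.49 × 175.04 = 85.7696 now, so partner 2 offers 85.7696, keeping 274.2304.
Round 3 (partner 1 proposes): partner 2 can get 274.2304 next round, worth 0.68 × 274.2304 = 186.476672 now; partner 1 offers that and keeps 173.523328.
Round 2 (partner 2 proposes): partner 1 can get 173.523328 next round, worth 0.49 × 173.523328 = 85.02643072 now; partner 2 offers that and keeps 274.97356928.
Round 1 (partner 1 proposes): partner 2 can get 274.97356928 next round, worth 0.68 × 274.97356928 = 186.9820271104 now, so partner 1 offers 186.9820271104, keeping 173.0179728896.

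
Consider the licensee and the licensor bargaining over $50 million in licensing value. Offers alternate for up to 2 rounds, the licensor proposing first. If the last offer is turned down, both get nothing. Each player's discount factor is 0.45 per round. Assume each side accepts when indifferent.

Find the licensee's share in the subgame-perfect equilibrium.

Round 2 (the licensee proposes): the licensor will accept anything ≥ 0, so the licensee offers 0 and keeps 50.
Round 1 (the licensor proposes): the licensee can get 50 next round, worth 0.45 × 50 = 22.5 now, so the licensor offers 22.5, keeping 27.5.

22.5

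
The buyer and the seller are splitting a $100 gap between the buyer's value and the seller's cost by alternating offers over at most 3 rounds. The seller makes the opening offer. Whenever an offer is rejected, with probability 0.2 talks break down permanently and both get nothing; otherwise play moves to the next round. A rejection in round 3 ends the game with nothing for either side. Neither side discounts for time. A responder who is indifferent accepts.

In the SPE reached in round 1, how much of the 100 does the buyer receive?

Round 3 (the seller proposes): rejection yields 0 for the buyer; the seller offers 0 and keeps 100.
Round 2 (the buyer proposes): rejecting gives the seller an expected 0.8 × 100 = 80, so the buyer offers 80, keeping 20.
Round 1 (the seller proposes): rejecting gives the buyer an expected 0.8 × 20 = 16; the seller offers that and keeps 84.

16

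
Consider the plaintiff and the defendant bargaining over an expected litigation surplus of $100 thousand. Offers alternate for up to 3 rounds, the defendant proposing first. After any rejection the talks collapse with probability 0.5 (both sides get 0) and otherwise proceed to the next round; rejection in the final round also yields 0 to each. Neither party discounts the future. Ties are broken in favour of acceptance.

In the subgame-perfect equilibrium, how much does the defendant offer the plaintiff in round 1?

By backward induction:
Round 3 (the defendant proposes): the plaintiff will accept anything ≥ 0, so the defendant offers 0 and keeps 100.
Round 2 (the plaintiff proposes): rejecting gives the defendant an expected 0.5 × 100 = 50, so the plaintiff offers 50, keeping 50.
Round 1 (the defendant proposes): rejecting gives the plaintiff an expected 0.5 × 50 = 25; the defendant offers that and keeps 75.

25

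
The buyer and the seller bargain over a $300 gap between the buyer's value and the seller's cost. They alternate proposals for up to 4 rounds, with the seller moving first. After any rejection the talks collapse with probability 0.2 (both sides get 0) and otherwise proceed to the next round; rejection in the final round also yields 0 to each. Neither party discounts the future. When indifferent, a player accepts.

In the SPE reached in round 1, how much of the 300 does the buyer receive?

201.6

Round 4 (the buyer proposes): the seller will accept anything ≥ 0, so the buyer offers 0 and keeps 300.
Round 3 (the seller proposes): rejecting gives the buyer an expected 0.8 × 300 = 240; the seller offers that and keeps 60.
Round 2 (the buyer proposes): rejecting gives the seller an expected 0.8 × 60 = 48. The buyer offers 48 and keeps 300 − 48 = 252.
Round 1 (the seller proposes): rejecting gives the buyer an expected 0.8 × 252 = 201.6, so the seller offers 201.6, keeping 98.4.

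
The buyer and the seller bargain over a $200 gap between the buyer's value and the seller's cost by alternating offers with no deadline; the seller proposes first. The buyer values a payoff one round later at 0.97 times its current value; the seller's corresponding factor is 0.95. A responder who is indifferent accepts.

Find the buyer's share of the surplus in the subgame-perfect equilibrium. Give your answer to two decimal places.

123.57

When the seller proposes, the buyer accepts any offer worth at least 0.97 times what the buyer would get by proposing next round; and vice versa.
This gives x = 200 − 0.97y and y = 200 − 0.95x, where x and y are each side's share when it proposes.
Hence (1 − 0.97·0.95)x = 200(1 − 0.97), i.e. 0.0785·x = 6.
x ≈ 76.4331; the buyer's share is 200 − x ≈ 123.5669.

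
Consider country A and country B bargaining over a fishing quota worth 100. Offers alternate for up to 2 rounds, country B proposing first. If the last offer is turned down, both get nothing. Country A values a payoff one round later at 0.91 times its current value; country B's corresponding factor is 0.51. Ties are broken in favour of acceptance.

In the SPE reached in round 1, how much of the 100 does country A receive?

91

Round 2 (country A proposes): rejection yields 0 for country B; country A offers 0 and keeps 100.
Round 1 (country B proposes): country A can get 100 next round, worth 0.91 × 100 = 91 now; country B offers that and keeps 9.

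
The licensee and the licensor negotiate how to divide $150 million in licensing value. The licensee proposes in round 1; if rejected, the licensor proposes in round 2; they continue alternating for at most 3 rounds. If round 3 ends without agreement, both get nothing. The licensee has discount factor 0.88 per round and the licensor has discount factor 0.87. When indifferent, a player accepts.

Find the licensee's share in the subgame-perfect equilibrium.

Work backward from the last round.
Round 3 (the licensee proposes): the licensor will accept anything ≥ 0, so the licensee offers 0 and keeps 150.
Round 2 (the licensor proposes): the licensee can get 150 next round, worth 0.88 × 150 = 132 now. The licensor offers 132 and keeps 150 − 132 = 18.
Round 1 (the licensee proposes): the licensor can get 18 next round, worth 0.87 × 18 = 15.66 now, so the licensee offers 15.66, keeping 134.34.

134.34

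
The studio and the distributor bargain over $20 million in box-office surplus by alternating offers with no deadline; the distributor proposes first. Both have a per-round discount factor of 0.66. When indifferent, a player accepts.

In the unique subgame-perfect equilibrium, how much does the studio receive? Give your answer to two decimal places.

In a stationary SPE each proposer offers the other exactly their discounted continuation value.
If the distributor keeps x when proposing and the studio keeps y when proposing, then x = 20 − 0.66y and y = 20 − 0.66x.
Solving: x = 20(1 − 0.66) / (1 − 0.66·0.66) = 6.8 / 0.5644 ≈ 12.0482.
The studio gets 20 − 12.0482 ≈ 7.9518.

7.95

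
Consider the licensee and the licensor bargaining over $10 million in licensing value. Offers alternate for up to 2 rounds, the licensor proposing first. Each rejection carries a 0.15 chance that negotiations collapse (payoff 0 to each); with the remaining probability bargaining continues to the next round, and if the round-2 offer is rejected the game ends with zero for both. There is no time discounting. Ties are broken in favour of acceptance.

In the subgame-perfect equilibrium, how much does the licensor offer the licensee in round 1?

8.5

Round 2 (the licensee proposes): rejection yields 0 for the licensor; the licensee offers 0 and keeps 10.
Round 1 (the licensor proposes): rejecting gives the licensee an expected 0.85 × 10 = 8.5; the licensor offers that and keeps 1.5.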